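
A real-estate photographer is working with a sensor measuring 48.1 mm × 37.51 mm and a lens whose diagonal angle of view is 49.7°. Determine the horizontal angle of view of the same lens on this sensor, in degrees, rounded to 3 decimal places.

Sensor diagonal = √(48.1² + 37.51²) = √3720.6101 ≈ 60.9968 mm.
From the diagonal AOV: f = 60.9968 / (2·tan(24.85°)) = 60.9968 / 0.92625 ≈ 65.8536 mm.
Horizontal AOV = 2·arctan(48.1 / (2 × 65.8536)) = 2·arctan(0.36520) ≈ 40.1248°.

40.125°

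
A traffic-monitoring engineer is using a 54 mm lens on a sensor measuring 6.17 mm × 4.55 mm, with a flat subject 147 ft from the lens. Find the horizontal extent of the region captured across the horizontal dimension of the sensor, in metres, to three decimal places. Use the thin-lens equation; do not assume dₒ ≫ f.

dₒ: 147 ft × 304.8 mm/ft = 44805.60 mm.
Similar triangles through the lens centre give W/dₒ = w/dᵢ; with 1/f = 1/dₒ + 1/dᵢ this gives W = w·(dₒ − f)/f.
W = 6.17 mm × (44805.6 − 54) / 54 = 6.17 × 828.7333 ≈ 5113.285 mm = 5.11328 m.

5.113 m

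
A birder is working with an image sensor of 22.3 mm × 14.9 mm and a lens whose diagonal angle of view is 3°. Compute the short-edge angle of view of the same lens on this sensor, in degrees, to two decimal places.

Sensor diagonal = √(22.3² + 14.9²) = √719.3000 ≈ 26.8198 mm.
From the diagonal AOV: f = 26.8198 / (2·tan(1.5°)) = 26.8198 / 0.05237 ≈ 512.1028 mm.
Short-edge AOV = 2·arctan(14.9 / (2 × 512.1028)) = 2·arctan(0.01455) ≈ 1.6669°.

1.67°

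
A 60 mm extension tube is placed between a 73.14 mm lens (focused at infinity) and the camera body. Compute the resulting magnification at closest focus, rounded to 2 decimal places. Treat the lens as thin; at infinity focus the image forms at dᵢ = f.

0.82×

The tube moves the image plane from f to f + e, so dᵢ = 73.14 + 60 = 133.14 mm. Focus is achieved when 1/f = 1/dₒ + 1/dᵢ, giving dₒ = 1/(1/f − 1/(f+e)).
Magnification m = dᵢ/dₒ = (f+e)·(1/f − 1/(f+e)) = e/f = 60/73.14 ≈ 0.8203.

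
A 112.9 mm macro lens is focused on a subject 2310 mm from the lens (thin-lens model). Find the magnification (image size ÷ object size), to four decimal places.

0.0514×

Thin lens: 1/f = 1/dₒ + 1/dᵢ → 1/dᵢ = 1/112.9 − 1/2310 = 0.0084245 mm⁻¹, so dᵢ ≈ 118.7015 mm.
Magnification m = dᵢ/dₒ = 118.7015/2310 ≈ 0.05139.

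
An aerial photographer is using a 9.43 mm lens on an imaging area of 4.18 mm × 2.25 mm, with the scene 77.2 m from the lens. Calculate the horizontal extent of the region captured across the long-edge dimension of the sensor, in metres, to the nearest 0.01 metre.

dₒ: 77.2 m = 77200 mm.
Similar triangles through the lens centre give W/dₒ = w/dᵢ; with 1/f = 1/dₒ + 1/dᵢ this gives W = w·(dₒ − f)/f.
W = 4.18 mm × (77200 − 9.43) / 9.43 = 4.18 × 8185.6384 ≈ 34215.968 mm = 34.216 m.

34.22 m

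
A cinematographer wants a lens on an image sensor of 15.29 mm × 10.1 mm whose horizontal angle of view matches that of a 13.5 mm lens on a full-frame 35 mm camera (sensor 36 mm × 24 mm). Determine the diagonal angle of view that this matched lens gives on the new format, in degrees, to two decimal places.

Equal horizontal AOV ⇒ f₂ = f₁ · 15.29/36 = 13.5 × 0.42472 ≈ 5.7337 mm.
Sensor diagonal = √(15.29² + 10.1²) = √335.7941 ≈ 18.3247 mm.
Diagonal AOV on the new format = 2·arctan(18.3247 / (2 × 5.7337)) = 2·arctan(1.59797) ≈ 115.9237°.

115.92°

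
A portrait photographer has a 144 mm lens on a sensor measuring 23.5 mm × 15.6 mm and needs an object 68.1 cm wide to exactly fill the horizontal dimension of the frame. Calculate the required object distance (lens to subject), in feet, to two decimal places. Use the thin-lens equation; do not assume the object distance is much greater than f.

14.16 ft

W: 68.1 cm = 681 mm.
Magnification m = w/W = dᵢ/dₒ; combined with 1/f = 1/dₒ + 1/dᵢ this gives dₒ = f·(1 + W/w).
dₒ = 144 mm × (1 + 681/23.5) = 144 × 29.9787 ≈ 4316.936 mm = 4316.936/304.8 ft = 14.1632 ft.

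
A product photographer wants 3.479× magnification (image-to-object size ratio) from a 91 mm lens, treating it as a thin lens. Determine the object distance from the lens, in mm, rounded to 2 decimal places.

117.16 mm

With m = dᵢ/dₒ and 1/f = 1/dₒ + 1/dᵢ, substituting dᵢ = m·dₒ gives 1/f = (1 + 1/m)/dₒ, hence dₒ = f·(1 + 1/m).
dₒ = 91 × (1 + 1/3.479) = 91 × 1.28744 ≈ 117.157 mm.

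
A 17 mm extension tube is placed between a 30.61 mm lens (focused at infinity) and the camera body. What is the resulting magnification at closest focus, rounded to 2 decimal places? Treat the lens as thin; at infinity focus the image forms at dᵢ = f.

0.56×

The tube moves the image plane from f to f + e, so dᵢ = 30.61 + 17 = 47.61 mm. Focus is achieved when 1/f = 1/dₒ + 1/dᵢ, giving dₒ = 1/(1/f − 1/(f+e)).
Magnification m = dᵢ/dₒ = (f+e)·(1/f − 1/(f+e)) = e/f = 17/30.61 ≈ 0.5554.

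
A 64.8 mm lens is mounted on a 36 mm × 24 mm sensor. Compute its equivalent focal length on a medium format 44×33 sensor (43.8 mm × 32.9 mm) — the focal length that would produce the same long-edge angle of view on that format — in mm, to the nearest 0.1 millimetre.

78.8 mm

Equal angle of view means equal width/f ratio, so f₂ = f₁ · (width₂/width₁) = 64.8 × 43.8/36.
f₂ = 64.8 × 1.21667 ≈ 78.840 mm.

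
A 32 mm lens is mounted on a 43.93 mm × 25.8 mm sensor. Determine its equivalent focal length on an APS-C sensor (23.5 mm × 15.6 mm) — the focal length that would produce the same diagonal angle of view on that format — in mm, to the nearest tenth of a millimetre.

17.7 mm

Sensor diagonal = √(43.93² + 25.8²) = √2595.4849 ≈ 50.9459 mm.
Sensor diagonal = √(23.5² + 15.6²) = √795.6100 ≈ 28.2066 mm.
Equal angle of view means equal diagonal/f ratio, so f₂ = f₁ · (diagonal₂/diagonal₁) = 32 × 28.2066/50.9459.
f₂ = 32 × 0.55366 ≈ 17.717 mm.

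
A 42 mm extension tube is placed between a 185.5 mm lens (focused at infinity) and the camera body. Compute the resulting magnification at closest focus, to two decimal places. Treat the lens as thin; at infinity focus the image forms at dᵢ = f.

0.23×

The tube moves the image plane from f to f + e, so dᵢ = 185.5 + 42 = 227.5 mm. Focus is achieved when 1/f = 1/dₒ + 1/dᵢ, giving dₒ = 1/(1/f − 1/(f+e)).
Magnification m = dᵢ/dₒ = (f+e)·(1/f − 1/(f+e)) = e/f = 42/185.5 ≈ 0.2264.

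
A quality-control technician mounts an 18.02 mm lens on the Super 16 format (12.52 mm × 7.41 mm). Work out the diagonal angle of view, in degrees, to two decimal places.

Sensor diagonal = √(12.52² + 7.41²) = √211.6585 ≈ 14.5485 mm.
Angle of view α = 2·arctan(d/2f) with d = 14.5485 mm and f = 18.02 mm.
d/2f = 0.40368; arctan(0.40368) ≈ 21.9828°, so α ≈ 43.9655°.

43.97°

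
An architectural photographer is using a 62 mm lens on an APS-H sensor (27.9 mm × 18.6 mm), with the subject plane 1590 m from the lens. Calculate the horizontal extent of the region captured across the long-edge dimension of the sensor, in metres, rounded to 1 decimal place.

dₒ: 1590 m = 1.59e+06 mm.
Similar triangles through the lens centre give W/dₒ = w/dᵢ; with 1/f = 1/dₒ + 1/dᵢ this gives W = w·(dₒ − f)/f.
W = 27.9 mm × (1.59e+06 − 62) / 62 = 27.9 × 25644.1613 ≈ 715472.100 mm = 715.472 m.

715.5 m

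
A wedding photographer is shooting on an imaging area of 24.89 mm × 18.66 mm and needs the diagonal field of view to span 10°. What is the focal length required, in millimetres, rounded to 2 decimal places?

Sensor diagonal = √(24.89² + 18.66²) = √967.7077 ≈ 31.1080 mm.
From α = 2·arctan(d/2f) we get f = d / (2·tan(α/2)).
With d = 31.1080 mm and α/2 = 5°, tan(α/2) ≈ 0.08749, so f ≈ 31.1080 / 0.17498 ≈ 177.7830 mm.

177.78 mm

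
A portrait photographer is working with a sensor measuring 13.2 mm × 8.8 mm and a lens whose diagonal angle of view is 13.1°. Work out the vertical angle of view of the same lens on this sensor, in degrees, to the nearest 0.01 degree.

Sensor diagonal = √(13.2² + 8.8²) = √251.6800 ≈ 15.8644 mm.
From the diagonal AOV: f = 15.8644 / (2·tan(6.55°)) = 15.8644 / 0.22964 ≈ 69.0841 mm.
Vertical AOV = 2·arctan(8.8 / (2 × 69.0841)) = 2·arctan(0.06369) ≈ 7.2885°.

7.29°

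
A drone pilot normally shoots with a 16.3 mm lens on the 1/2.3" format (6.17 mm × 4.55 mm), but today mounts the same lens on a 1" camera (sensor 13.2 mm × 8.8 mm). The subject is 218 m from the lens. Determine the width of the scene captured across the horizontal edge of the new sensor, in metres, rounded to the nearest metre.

177 m

The focal length stays 16.3 mm; the relevant sensor dimension is now w = 13.2 mm. Object distance dₒ = 218 m = 218000 mm.
Thin-lens field width W = w·(dₒ − f)/f = 13.2 × (218000 − 16.3)/16.3 ≈ 176526.677 mm = 176.527 m.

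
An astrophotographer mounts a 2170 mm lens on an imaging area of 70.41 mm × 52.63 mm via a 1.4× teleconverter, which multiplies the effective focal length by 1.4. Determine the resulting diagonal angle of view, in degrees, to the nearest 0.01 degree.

1.66°

Effective focal length f = 2170 × 1.4 = 3038 mm.
Sensor diagonal = √(70.41² + 52.63²) = √7727.4850 ≈ 87.9061 mm.
α = 2·arctan(87.906 / (2 × 3038)) = 2·arctan(0.01447) ≈ 1.6578°.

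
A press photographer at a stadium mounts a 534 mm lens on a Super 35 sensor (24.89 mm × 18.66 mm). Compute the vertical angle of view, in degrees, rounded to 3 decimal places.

Angle of view α = 2·arctan(h/2f) with h = 18.66 mm and f = 534 mm.
h/2f = 0.01747; arctan(0.01747) ≈ 1.0010°, so α ≈ 2.0019°.

2.002°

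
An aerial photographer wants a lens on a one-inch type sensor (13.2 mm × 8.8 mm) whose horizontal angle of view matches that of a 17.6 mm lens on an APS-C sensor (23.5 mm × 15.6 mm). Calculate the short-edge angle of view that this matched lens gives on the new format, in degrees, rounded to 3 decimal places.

47.985°

Equal horizontal AOV ⇒ f₂ = f₁ · 13.2/23.5 = 17.6 × 0.56170 ≈ 9.8860 mm.
Short-edge AOV on the new format = 2·arctan(8.8 / (2 × 9.8860)) = 2·arctan(0.44508) ≈ 47.9854°.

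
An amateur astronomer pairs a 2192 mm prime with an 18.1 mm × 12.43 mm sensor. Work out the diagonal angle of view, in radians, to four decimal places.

Sensor diagonal = √(18.1² + 12.43²) = √482.1149 ≈ 21.9571 mm.
Angle of view α = 2·arctan(d/2f) with d = 21.9571 mm and f = 2192 mm.
d/2f = 0.00501; arctan(0.00501) ≈ 0.0050 rad, so α ≈ 0.0100 rad.

0.0100 rad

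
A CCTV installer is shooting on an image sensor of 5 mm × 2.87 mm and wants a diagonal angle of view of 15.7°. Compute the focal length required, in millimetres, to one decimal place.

Sensor diagonal = √(5² + 2.87²) = √33.2369 ≈ 5.7651 mm.
From α = 2·arctan(d/2f) we get f = d / (2·tan(α/2)).
With d = 5.7651 mm and α/2 = 7.85°, tan(α/2) ≈ 0.13787, so f ≈ 5.7651 / 0.27574 ≈ 20.9076 mm.

20.9 mm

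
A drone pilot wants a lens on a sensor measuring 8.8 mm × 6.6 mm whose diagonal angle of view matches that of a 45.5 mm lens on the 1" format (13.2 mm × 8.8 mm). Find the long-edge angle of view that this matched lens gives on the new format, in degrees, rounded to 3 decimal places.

Sensor diagonal = √(13.2² + 8.8²) = √251.6800 ≈ 15.8644 mm.
Sensor diagonal = √(8.8² + 6.6²) = √121.0000 ≈ 11.0000 mm.
Equal diagonal AOV ⇒ f₂ = f₁ · 11.0000/15.8644 = 45.5 × 0.69338 ≈ 31.5486 mm.
Long-edge AOV on the new format = 2·arctan(8.8 / (2 × 31.5486)) = 2·arctan(0.13947) ≈ 15.8794°.

15.879°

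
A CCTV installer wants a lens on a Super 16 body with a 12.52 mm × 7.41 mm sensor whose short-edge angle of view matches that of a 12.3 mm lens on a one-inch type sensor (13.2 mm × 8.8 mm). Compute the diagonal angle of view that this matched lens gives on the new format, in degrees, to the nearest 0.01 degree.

70.16°

Equal short-edge AOV ⇒ f₂ = f₁ · 7.41/8.8 = 12.3 × 0.84205 ≈ 10.3572 mm.
Sensor diagonal = √(12.52² + 7.41²) = √211.6585 ≈ 14.5485 mm.
Diagonal AOV on the new format = 2·arctan(14.5485 / (2 × 10.3572)) = 2·arctan(0.70234) ≈ 70.1638°.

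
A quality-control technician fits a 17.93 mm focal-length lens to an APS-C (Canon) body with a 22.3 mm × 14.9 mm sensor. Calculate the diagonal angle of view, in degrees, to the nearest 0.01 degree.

Sensor diagonal = √(22.3² + 14.9²) = √719.3000 ≈ 26.8198 mm.
Angle of view α = 2·arctan(d/2f) with d = 26.8198 mm and f = 17.93 mm.
d/2f = 0.74790; arctan(0.74790) ≈ 36.7929°, so α ≈ 73.5858°.

73.59°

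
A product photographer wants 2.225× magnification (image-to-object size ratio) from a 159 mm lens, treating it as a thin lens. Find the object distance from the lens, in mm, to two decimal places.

With m = dᵢ/dₒ and 1/f = 1/dₒ + 1/dᵢ, substituting dᵢ = m·dₒ gives 1/f = (1 + 1/m)/dₒ, hence dₒ = f·(1 + 1/m).
dₒ = 159 × (1 + 1/2.225) = 159 × 1.44944 ≈ 230.461 mm.

230.46 mm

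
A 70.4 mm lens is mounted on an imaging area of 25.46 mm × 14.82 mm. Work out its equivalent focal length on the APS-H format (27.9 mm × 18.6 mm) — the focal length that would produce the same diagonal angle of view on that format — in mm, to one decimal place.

Sensor diagonal = √(25.46² + 14.82²) = √867.8440 ≈ 29.4592 mm.
Sensor diagonal = √(27.9² + 18.6²) = √1124.3700 ≈ 33.5316 mm.
Equal angle of view means equal diagonal/f ratio, so f₂ = f₁ · (diagonal₂/diagonal₁) = 70.4 × 33.5316/29.4592.
f₂ = 70.4 × 1.13824 ≈ 80.132 mm.

80.1 mm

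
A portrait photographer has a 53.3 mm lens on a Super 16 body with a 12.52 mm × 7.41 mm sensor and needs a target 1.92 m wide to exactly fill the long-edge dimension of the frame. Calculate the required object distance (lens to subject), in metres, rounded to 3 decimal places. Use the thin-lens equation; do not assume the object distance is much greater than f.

W: 1.92 m = 1920 mm.
Magnification m = w/W = dᵢ/dₒ; combined with 1/f = 1/dₒ + 1/dᵢ this gives dₒ = f·(1 + W/w).
dₒ = 53.3 mm × (1 + 1920/12.52) = 53.3 × 154.3546 ≈ 8227.102 mm = 8.2271 m.

8.227 m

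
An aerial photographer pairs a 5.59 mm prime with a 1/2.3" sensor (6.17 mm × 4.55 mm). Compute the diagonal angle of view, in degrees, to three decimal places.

Sensor diagonal = √(6.17² + 4.55²) = √58.7714 ≈ 7.6663 mm.
Angle of view α = 2·arctan(d/2f) with d = 7.6663 mm and f = 5.59 mm.
d/2f = 0.68571; arctan(0.68571) ≈ 34.4389°, so α ≈ 68.8777°.

68.878°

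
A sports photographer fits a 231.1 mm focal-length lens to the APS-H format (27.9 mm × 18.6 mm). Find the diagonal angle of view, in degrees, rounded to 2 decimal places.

Sensor diagonal = √(27.9² + 18.6²) = √1124.3700 ≈ 33.5316 mm.
Angle of view α = 2·arctan(d/2f) with d = 33.5316 mm and f = 231.1 mm.
d/2f = 0.07255; arctan(0.07255) ≈ 4.1494°, so α ≈ 8.2988°.

8.30°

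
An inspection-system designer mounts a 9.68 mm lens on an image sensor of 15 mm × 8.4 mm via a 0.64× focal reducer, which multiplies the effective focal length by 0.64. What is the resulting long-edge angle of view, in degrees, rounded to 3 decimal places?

100.885°

Effective focal length f = 9.68 × 0.64 = 6.1952 mm.
α = 2·arctan(15 / (2 × 6.1952)) = 2·arctan(1.21061) ≈ 100.8848°.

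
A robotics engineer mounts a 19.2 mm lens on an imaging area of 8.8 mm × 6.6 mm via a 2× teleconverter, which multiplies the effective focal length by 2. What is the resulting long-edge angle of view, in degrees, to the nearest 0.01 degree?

Effective focal length f = 19.2 × 2 = 38.4 mm.
α = 2·arctan(8.8 / (2 × 38.4)) = 2·arctan(0.11458) ≈ 13.0733°.

13.07°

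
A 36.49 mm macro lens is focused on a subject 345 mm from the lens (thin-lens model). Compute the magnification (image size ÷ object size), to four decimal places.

0.1183×

Thin lens: 1/f = 1/dₒ + 1/dᵢ → 1/dᵢ = 1/36.49 − 1/345 = 0.0245062 mm⁻¹, so dᵢ ≈ 40.8060 mm.
Magnification m = dᵢ/dₒ = 40.8060/345 ≈ 0.11828.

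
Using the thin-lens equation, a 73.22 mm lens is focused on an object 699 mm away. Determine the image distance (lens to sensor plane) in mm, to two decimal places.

81.79 mm

1/dᵢ = 1/f − 1/dₒ = 1/73.22 − 1/699 = 0.0122269 mm⁻¹.
dᵢ = 1/0.0122269 ≈ 81.7872 mm.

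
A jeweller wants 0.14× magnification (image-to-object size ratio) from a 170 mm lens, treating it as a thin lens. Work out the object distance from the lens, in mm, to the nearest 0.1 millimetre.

1384.3 mm

With m = dᵢ/dₒ and 1/f = 1/dₒ + 1/dᵢ, substituting dᵢ = m·dₒ gives 1/f = (1 + 1/m)/dₒ, hence dₒ = f·(1 + 1/m).
dₒ = 170 × (1 + 1/0.14) = 170 × 8.14286 ≈ 1384.286 mm.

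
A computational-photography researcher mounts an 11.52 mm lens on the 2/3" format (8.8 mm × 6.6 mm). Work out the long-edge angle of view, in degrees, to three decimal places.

Angle of view α = 2·arctan(w/2f) with w = 8.8 mm and f = 11.52 mm.
w/2f = 0.38194; arctan(0.38194) ≈ 20.9041°, so α ≈ 41.8082°.

41.808°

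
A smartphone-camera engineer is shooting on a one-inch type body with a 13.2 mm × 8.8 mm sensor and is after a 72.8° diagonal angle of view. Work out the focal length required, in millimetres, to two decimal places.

10.76 mm

Sensor diagonal = √(13.2² + 8.8²) = √251.6800 ≈ 15.8644 mm.
From α = 2·arctan(d/2f) we get f = d / (2·tan(α/2)).
With d = 15.8644 mm and α/2 = 36.4°, tan(α/2) ≈ 0.73726, so f ≈ 15.8644 / 1.47453 ≈ 10.7590 mm.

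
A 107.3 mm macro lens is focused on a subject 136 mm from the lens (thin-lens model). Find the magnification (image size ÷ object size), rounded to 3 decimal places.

3.739×

Thin lens: 1/f = 1/dₒ + 1/dᵢ → 1/dᵢ = 1/107.3 − 1/136 = 0.0019667 mm⁻¹, so dᵢ ≈ 508.4599 mm.
Magnification m = dᵢ/dₒ = 508.4599/136 ≈ 3.73868.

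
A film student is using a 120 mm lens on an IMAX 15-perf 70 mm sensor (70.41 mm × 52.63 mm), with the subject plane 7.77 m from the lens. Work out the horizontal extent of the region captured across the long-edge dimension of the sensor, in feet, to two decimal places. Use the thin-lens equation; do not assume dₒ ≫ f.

dₒ: 7.77 m = 7770 mm.
Similar triangles through the lens centre give W/dₒ = w/dᵢ; with 1/f = 1/dₒ + 1/dᵢ this gives W = w·(dₒ − f)/f.
W = 70.41 mm × (7770 − 120) / 120 = 70.41 × 63.7500 ≈ 4488.637 mm = 4488.637/304.8 ft = 14.7265 ft.

14.73 ft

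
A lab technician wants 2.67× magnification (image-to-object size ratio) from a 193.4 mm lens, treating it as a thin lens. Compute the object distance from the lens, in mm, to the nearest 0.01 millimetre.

With m = dᵢ/dₒ and 1/f = 1/dₒ + 1/dᵢ, substituting dᵢ = m·dₒ gives 1/f = (1 + 1/m)/dₒ, hence dₒ = f·(1 + 1/m).
dₒ = 193.4 × (1 + 1/2.67) = 193.4 × 1.37453 ≈ 265.834 mm.

265.83 mm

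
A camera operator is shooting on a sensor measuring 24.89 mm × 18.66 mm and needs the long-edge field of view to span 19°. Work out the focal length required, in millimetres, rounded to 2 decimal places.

From α = 2·arctan(w/2f) we get f = w / (2·tan(α/2)).
With w = 24.89 mm and α/2 = 9.5°, tan(α/2) ≈ 0.16734, so f ≈ 24.89 / 0.33469 ≈ 74.3684 mm.

74.37 mm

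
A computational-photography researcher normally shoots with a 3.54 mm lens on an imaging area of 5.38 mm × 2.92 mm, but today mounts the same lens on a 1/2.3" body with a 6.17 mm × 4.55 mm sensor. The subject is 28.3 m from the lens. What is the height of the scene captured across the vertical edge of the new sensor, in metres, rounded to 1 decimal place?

36.4 m

The focal length stays 3.54 mm; the relevant sensor dimension is now h = 4.55 mm. Object distance dₒ = 28.3 m = 28300 mm.
Thin-lens field height W = h·(dₒ − f)/f = 4.55 × (28300 − 3.54)/3.54 ≈ 36369.744 mm = 36.3697 m.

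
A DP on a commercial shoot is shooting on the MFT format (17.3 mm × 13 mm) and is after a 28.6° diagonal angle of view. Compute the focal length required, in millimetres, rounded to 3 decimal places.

42.449 mm

Sensor diagonal = √(17.3² + 13²) = √468.2900 ≈ 21.6400 mm.
From α = 2·arctan(d/2f) we get f = d / (2·tan(α/2)).
With d = 21.6400 mm and α/2 = 14.3°, tan(α/2) ≈ 0.25490, so f ≈ 21.6400 / 0.50979 ≈ 42.4486 mm.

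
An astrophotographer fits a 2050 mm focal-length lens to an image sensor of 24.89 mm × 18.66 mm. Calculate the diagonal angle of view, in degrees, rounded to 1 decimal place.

Sensor diagonal = √(24.89² + 18.66²) = √967.7077 ≈ 31.1080 mm.
Angle of view α = 2·arctan(d/2f) with d = 31.1080 mm and f = 2050 mm.
d/2f = 0.00759; arctan(0.00759) ≈ 0.4347°, so α ≈ 0.8694°.

0.9°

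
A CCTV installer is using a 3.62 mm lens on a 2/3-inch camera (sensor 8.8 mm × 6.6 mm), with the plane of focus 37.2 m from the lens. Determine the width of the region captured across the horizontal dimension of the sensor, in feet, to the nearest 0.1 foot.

296.7 ft

dₒ: 37.2 m = 37200 mm.
Similar triangles through the lens centre give W/dₒ = w/dᵢ; with 1/f = 1/dₒ + 1/dᵢ this gives W = w·(dₒ − f)/f.
W = 8.8 mm × (37200 − 3.62) / 3.62 = 8.8 × 10275.2431 ≈ 90422.139 mm = 90422.139/304.8 ft = 296.661 ft.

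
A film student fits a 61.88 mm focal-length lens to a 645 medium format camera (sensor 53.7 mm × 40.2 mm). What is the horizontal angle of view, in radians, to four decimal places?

0.8188 rad

Angle of view α = 2·arctan(w/2f) with w = 53.7 mm and f = 61.88 mm.
w/2f = 0.43390; arctan(0.43390) ≈ 0.4094 rad, so α ≈ 0.8188 rad.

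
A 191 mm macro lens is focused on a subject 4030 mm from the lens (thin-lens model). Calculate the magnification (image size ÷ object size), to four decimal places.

Thin lens: 1/f = 1/dₒ + 1/dᵢ → 1/dᵢ = 1/191 − 1/4030 = 0.0049875 mm⁻¹, so dᵢ ≈ 200.5027 mm.
Magnification m = dᵢ/dₒ = 200.5027/4030 ≈ 0.04975.

0.0498×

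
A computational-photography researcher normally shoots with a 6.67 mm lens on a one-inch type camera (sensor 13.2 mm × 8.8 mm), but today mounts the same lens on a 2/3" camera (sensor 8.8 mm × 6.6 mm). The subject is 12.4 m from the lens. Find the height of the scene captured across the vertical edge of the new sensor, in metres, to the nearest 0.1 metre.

The focal length stays 6.67 mm; the relevant sensor dimension is now h = 6.6 mm. Object distance dₒ = 12.4 m = 12400 mm.
Thin-lens field height W = h·(dₒ − f)/f = 6.6 × (12400 − 6.67)/6.67 ≈ 12263.265 mm = 12.2633 m.

12.3 m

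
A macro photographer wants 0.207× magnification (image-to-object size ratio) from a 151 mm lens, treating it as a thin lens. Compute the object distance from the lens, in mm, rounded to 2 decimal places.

With m = dᵢ/dₒ and 1/f = 1/dₒ + 1/dᵢ, substituting dᵢ = m·dₒ gives 1/f = (1 + 1/m)/dₒ, hence dₒ = f·(1 + 1/m).
dₒ = 151 × (1 + 1/0.207) = 151 × 5.83092 ≈ 880.469 mm.

880.47 mm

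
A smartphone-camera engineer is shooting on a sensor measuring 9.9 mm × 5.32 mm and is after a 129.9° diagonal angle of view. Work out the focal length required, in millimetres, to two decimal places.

2.63 mm

Sensor diagonal = √(9.9² + 5.32²) = √126.3124 ≈ 11.2389 mm.
From α = 2·arctan(d/2f) we get f = d / (2·tan(α/2)).
With d = 11.2389 mm and α/2 = 64.95°, tan(α/2) ≈ 2.13963, so f ≈ 11.2389 / 4.27926 ≈ 2.6264 mm.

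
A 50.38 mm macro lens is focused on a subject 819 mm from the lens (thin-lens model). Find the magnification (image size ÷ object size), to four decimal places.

0.0655×

Thin lens: 1/f = 1/dₒ + 1/dᵢ → 1/dᵢ = 1/50.38 − 1/819 = 0.0186281 mm⁻¹, so dᵢ ≈ 53.6822 mm.
Magnification m = dᵢ/dₒ = 53.6822/819 ≈ 0.06555.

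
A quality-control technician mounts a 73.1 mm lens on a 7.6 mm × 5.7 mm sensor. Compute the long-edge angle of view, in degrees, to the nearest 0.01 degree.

Angle of view α = 2·arctan(w/2f) with w = 7.6 mm and f = 73.1 mm.
w/2f = 0.05198; arctan(0.05198) ≈ 2.9758°, so α ≈ 5.9515°.

5.95°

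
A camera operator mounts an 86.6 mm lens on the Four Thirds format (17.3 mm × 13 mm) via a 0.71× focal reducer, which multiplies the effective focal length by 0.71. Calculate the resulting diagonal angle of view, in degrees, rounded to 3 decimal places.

19.961°

Effective focal length f = 86.6 × 0.71 = 61.486 mm.
Sensor diagonal = √(17.3² + 13²) = √468.2900 ≈ 21.6400 mm.
α = 2·arctan(21.640 / (2 × 61.486)) = 2·arctan(0.17598) ≈ 19.9609°.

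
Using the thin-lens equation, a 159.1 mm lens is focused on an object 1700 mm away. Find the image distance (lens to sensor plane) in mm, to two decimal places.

175.53 mm

1/dᵢ = 1/f − 1/dₒ = 1/159.1 − 1/1700 = 0.0056971 mm⁻¹.
dᵢ = 1/0.0056971 ≈ 175.5273 mm.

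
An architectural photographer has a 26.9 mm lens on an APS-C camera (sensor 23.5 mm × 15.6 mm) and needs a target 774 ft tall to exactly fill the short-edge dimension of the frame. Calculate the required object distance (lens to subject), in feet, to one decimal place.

W: 774 ft × 304.8 mm/ft = 235915.19 mm.
Magnification m = h/W = dᵢ/dₒ; combined with 1/f = 1/dₒ + 1/dᵢ this gives dₒ = f·(1 + W/h).
dₒ = 26.9 mm × (1 + 235915/15.6) = 26.9 × 15123.7687 ≈ 406829.379 mm = 406829.379/304.8 ft = 1334.74 ft.

1334.7 ft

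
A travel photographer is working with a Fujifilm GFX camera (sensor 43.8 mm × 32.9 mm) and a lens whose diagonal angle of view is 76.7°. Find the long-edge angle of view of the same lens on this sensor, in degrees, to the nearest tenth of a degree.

64.6°

Sensor diagonal = √(43.8² + 32.9²) = √3000.8500 ≈ 54.7800 mm.
From the diagonal AOV: f = 54.7800 / (2·tan(38.35°)) = 54.7800 / 1.58234 ≈ 34.6196 mm.
Long-edge AOV = 2·arctan(43.8 / (2 × 34.6196)) = 2·arctan(0.63259) ≈ 64.6340°.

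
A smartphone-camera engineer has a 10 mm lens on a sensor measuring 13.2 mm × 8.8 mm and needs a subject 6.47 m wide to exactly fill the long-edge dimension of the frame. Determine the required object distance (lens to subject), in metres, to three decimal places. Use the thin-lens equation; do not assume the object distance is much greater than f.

W: 6.47 m = 6470 mm.
Magnification m = w/W = dᵢ/dₒ; combined with 1/f = 1/dₒ + 1/dᵢ this gives dₒ = f·(1 + W/w).
dₒ = 10 mm × (1 + 6470/13.2) = 10 × 491.1515 ≈ 4911.515 mm = 4.91152 m.

4.912 m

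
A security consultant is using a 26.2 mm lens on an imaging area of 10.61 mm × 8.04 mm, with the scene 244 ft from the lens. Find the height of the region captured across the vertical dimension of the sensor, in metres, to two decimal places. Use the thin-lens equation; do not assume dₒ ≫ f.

22.81 m

dₒ: 244 ft × 304.8 mm/ft = 74371.20 mm.
Similar triangles through the lens centre give W/dₒ = h/dᵢ; with 1/f = 1/dₒ + 1/dᵢ this gives W = h·(dₒ − f)/f.
W = 8.04 mm × (74371.2 − 26.2) / 26.2 = 8.04 × 2837.5953 ≈ 22814.266 mm = 22.8143 m.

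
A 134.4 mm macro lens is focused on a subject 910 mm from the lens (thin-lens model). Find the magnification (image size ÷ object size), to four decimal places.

0.1733×

Thin lens: 1/f = 1/dₒ + 1/dᵢ → 1/dᵢ = 1/134.4 − 1/910 = 0.0063416 mm⁻¹, so dᵢ ≈ 157.6895 mm.
Magnification m = dᵢ/dₒ = 157.6895/910 ≈ 0.17329.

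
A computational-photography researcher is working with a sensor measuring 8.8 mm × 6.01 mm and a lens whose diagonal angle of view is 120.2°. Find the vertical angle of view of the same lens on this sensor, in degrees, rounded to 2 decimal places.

88.89°

Sensor diagonal = √(8.8² + 6.01²) = √113.5601 ≈ 10.6565 mm.
From the diagonal AOV: f = 10.6565 / (2·tan(60.1°)) = 10.6565 / 3.47811 ≈ 3.0639 mm.
Vertical AOV = 2·arctan(6.01 / (2 × 3.0639)) = 2·arctan(0.98079) ≈ 88.8885°.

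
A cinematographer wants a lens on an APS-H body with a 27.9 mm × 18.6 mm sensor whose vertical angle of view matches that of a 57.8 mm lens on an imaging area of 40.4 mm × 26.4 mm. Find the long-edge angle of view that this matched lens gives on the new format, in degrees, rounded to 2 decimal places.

Equal vertical AOV ⇒ f₂ = f₁ · 18.6/26.4 = 57.8 × 0.70455 ≈ 40.7227 mm.
Long-edge AOV on the new format = 2·arctan(27.9 / (2 × 40.7227)) = 2·arctan(0.34256) ≈ 37.8189°.

37.82°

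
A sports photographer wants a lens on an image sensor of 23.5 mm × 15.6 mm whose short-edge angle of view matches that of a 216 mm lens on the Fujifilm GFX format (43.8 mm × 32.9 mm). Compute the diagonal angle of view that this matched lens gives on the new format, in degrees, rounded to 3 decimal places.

Equal short-edge AOV ⇒ f₂ = f₁ · 15.6/32.9 = 216 × 0.47416 ≈ 102.4195 mm.
Sensor diagonal = √(23.5² + 15.6²) = √795.6100 ≈ 28.2066 mm.
Diagonal AOV on the new format = 2·arctan(28.2066 / (2 × 102.4195)) = 2·arctan(0.13770) ≈ 15.6808°.

15.681°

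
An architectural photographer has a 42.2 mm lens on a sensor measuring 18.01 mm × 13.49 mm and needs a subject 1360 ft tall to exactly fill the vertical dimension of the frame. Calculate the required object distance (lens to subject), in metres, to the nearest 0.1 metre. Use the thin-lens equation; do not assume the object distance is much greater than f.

1296.8 m

W: 1360 ft × 304.8 mm/ft = 414527.99 mm.
Magnification m = h/W = dᵢ/dₒ; combined with 1/f = 1/dₒ + 1/dᵢ this gives dₒ = f·(1 + W/h).
dₒ = 42.2 mm × (1 + 414528/13.49) = 42.2 × 30729.5387 ≈ 1296786.532 mm = 1296.79 m.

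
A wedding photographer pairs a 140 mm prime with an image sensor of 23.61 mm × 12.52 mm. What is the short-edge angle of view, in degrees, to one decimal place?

5.1°

Angle of view α = 2·arctan(h/2f) with h = 12.52 mm and f = 140 mm.
h/2f = 0.04471; arctan(0.04471) ≈ 2.5602°, so α ≈ 5.1205°.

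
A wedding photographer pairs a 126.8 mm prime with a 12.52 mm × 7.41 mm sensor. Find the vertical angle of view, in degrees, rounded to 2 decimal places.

Angle of view α = 2·arctan(h/2f) with h = 7.41 mm and f = 126.8 mm.
h/2f = 0.02922; arctan(0.02922) ≈ 1.6737°, so α ≈ 3.3473°.

3.35°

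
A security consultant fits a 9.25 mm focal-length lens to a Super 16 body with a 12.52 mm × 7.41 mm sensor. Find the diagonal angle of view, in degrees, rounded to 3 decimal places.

Sensor diagonal = √(12.52² + 7.41²) = √211.6585 ≈ 14.5485 mm.
Angle of view α = 2·arctan(d/2f) with d = 14.5485 mm and f = 9.25 mm.
d/2f = 0.78640; arctan(0.78640) ≈ 38.1817°, so α ≈ 76.3634°.

76.363°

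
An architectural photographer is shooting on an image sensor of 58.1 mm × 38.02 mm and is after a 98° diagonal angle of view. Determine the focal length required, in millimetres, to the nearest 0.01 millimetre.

Sensor diagonal = √(58.1² + 38.02²) = √4821.1304 ≈ 69.4344 mm.
From α = 2·arctan(d/2f) we get f = d / (2·tan(α/2)).
With d = 69.4344 mm and α/2 = 49°, tan(α/2) ≈ 1.15037, so f ≈ 69.4344 / 2.30074 ≈ 30.1792 mm.

30.18 mm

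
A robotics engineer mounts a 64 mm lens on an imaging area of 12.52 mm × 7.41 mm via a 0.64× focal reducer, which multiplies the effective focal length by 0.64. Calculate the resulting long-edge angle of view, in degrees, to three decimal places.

17.379°

Effective focal length f = 64 × 0.64 = 40.96 mm.
α = 2·arctan(12.52 / (2 × 40.96)) = 2·arctan(0.15283) ≈ 17.3788°.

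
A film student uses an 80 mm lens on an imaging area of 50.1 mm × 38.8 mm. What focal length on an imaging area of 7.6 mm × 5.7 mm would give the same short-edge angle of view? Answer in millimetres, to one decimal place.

Equal angle of view means equal height/f ratio, so f₂ = f₁ · (height₂/height₁) = 80 × 5.7/38.8.
f₂ = 80 × 0.14691 ≈ 11.753 mm.

11.8 mm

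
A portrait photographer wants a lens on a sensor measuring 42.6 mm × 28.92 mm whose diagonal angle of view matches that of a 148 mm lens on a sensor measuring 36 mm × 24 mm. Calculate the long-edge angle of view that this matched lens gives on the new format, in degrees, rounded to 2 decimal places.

Sensor diagonal = √(36² + 24²) = √1872.0000 ≈ 43.2666 mm.
Sensor diagonal = √(42.6² + 28.92²) = √2651.1264 ≈ 51.4891 mm.
Equal diagonal AOV ⇒ f₂ = f₁ · 51.4891/43.2666 = 148 × 1.19004 ≈ 176.1262 mm.
Long-edge AOV on the new format = 2·arctan(42.6 / (2 × 176.1262)) = 2·arctan(0.12094) ≈ 13.7913°.

13.79°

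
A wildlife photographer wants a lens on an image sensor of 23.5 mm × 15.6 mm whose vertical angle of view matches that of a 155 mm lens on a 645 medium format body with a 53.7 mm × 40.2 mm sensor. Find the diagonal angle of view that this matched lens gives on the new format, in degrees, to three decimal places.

26.392°

Equal vertical AOV ⇒ f₂ = f₁ · 15.6/40.2 = 155 × 0.38806 ≈ 60.1493 mm.
Sensor diagonal = √(23.5² + 15.6²) = √795.6100 ≈ 28.2066 mm.
Diagonal AOV on the new format = 2·arctan(28.2066 / (2 × 60.1493)) = 2·arctan(0.23447) ≈ 26.3917°.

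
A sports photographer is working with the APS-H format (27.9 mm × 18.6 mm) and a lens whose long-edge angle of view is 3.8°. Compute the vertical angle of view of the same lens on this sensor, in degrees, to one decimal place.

From the long-edge AOV: f = 27.9 / (2·tan(1.9°)) = 27.9 / 0.06635 ≈ 420.5174 mm.
Vertical AOV = 2·arctan(18.6 / (2 × 420.5174)) = 2·arctan(0.02212) ≈ 2.5338°.

2.5°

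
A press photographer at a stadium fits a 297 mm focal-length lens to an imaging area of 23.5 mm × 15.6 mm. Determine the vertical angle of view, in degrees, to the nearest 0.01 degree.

Angle of view α = 2·arctan(h/2f) with h = 15.6 mm and f = 297 mm.
h/2f = 0.02626; arctan(0.02626) ≈ 1.5044°, so α ≈ 3.0088°.

3.01°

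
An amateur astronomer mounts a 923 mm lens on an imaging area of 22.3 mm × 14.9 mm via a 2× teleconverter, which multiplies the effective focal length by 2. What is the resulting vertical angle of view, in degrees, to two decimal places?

Effective focal length f = 923 × 2 = 1846 mm.
α = 2·arctan(14.9 / (2 × 1846)) = 2·arctan(0.00404) ≈ 0.4625°.

0.46°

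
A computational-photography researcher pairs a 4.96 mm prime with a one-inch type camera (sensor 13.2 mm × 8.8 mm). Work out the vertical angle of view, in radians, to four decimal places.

Angle of view α = 2·arctan(h/2f) with h = 8.8 mm and f = 4.96 mm.
h/2f = 0.88710; arctan(0.88710) ≈ 0.7256 rad, so α ≈ 1.4513 rad.

1.4513 rad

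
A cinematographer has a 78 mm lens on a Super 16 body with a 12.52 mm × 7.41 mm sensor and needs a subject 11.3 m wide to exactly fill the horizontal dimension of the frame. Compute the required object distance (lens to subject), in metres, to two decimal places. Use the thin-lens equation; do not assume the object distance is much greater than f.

W: 11.3 m = 11300 mm.
Magnification m = w/W = dᵢ/dₒ; combined with 1/f = 1/dₒ + 1/dᵢ this gives dₒ = f·(1 + W/w).
dₒ = 78 mm × (1 + 11300/12.52) = 78 × 903.5559 ≈ 70477.361 mm = 70.4774 m.

70.48 m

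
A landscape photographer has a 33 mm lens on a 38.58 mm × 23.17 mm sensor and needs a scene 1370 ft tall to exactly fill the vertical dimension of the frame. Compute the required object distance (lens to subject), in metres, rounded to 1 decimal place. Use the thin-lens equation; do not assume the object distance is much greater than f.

W: 1370 ft × 304.8 mm/ft = 417575.99 mm.
Magnification m = h/W = dᵢ/dₒ; combined with 1/f = 1/dₒ + 1/dᵢ this gives dₒ = f·(1 + W/h).
dₒ = 33 mm × (1 + 417576/23.17) = 33 × 18023.2696 ≈ 594767.897 mm = 594.768 m.

594.8 m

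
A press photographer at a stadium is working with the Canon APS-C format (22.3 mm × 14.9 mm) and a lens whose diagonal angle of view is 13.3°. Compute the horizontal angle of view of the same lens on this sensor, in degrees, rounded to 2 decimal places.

Sensor diagonal = √(22.3² + 14.9²) = √719.3000 ≈ 26.8198 mm.
From the diagonal AOV: f = 26.8198 / (2·tan(6.65°)) = 26.8198 / 0.23318 ≈ 115.0190 mm.
Horizontal AOV = 2·arctan(22.3 / (2 × 115.0190)) = 2·arctan(0.09694) ≈ 11.0740°.

11.07°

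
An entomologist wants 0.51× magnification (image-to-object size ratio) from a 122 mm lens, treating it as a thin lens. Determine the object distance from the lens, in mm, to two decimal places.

With m = dᵢ/dₒ and 1/f = 1/dₒ + 1/dᵢ, substituting dᵢ = m·dₒ gives 1/f = (1 + 1/m)/dₒ, hence dₒ = f·(1 + 1/m).
dₒ = 122 × (1 + 1/0.51) = 122 × 2.96078 ≈ 361.216 mm.

361.22 mm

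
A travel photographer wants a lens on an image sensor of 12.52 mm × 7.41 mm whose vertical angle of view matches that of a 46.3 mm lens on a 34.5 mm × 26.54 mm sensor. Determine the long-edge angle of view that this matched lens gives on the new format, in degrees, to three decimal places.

Equal vertical AOV ⇒ f₂ = f₁ · 7.41/26.54 = 46.3 × 0.27920 ≈ 12.9270 mm.
Long-edge AOV on the new format = 2·arctan(12.52 / (2 × 12.9270)) = 2·arctan(0.48426) ≈ 51.6778°.

51.678°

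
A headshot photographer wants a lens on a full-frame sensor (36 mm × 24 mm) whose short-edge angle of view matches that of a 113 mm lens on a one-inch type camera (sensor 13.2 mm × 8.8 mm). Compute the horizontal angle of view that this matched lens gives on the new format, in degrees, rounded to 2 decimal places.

6.69°

Equal short-edge AOV ⇒ f₂ = f₁ · 24/8.8 = 113 × 2.72727 ≈ 308.1818 mm.
Horizontal AOV on the new format = 2·arctan(36 / (2 × 308.1818)) = 2·arctan(0.05841) ≈ 6.6854°.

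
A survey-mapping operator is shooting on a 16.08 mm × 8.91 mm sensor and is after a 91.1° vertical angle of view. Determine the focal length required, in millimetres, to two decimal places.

From α = 2·arctan(h/2f) we get f = h / (2·tan(α/2)).
With h = 8.91 mm and α/2 = 45.55°, tan(α/2) ≈ 1.01939, so f ≈ 8.91 / 2.03877 ≈ 4.3703 mm.

4.37 mm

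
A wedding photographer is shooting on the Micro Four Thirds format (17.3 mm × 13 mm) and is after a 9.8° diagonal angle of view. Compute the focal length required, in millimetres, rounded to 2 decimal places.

Sensor diagonal = √(17.3² + 13²) = √468.2900 ≈ 21.6400 mm.
From α = 2·arctan(d/2f) we get f = d / (2·tan(α/2)).
With d = 21.6400 mm and α/2 = 4.9°, tan(α/2) ≈ 0.08573, so f ≈ 21.6400 / 0.17146 ≈ 126.2099 mm.

126.21 mm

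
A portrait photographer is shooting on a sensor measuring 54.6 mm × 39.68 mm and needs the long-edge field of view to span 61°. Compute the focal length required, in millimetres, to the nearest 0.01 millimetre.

46.35 mm

From α = 2·arctan(w/2f) we get f = w / (2·tan(α/2)).
With w = 54.6 mm and α/2 = 30.5°, tan(α/2) ≈ 0.58905, so f ≈ 54.6 / 1.17809 ≈ 46.3462 mm.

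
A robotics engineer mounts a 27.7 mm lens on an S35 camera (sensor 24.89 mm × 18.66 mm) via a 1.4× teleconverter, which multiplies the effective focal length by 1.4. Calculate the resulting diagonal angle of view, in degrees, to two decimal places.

Effective focal length f = 27.7 × 1.4 = 38.78 mm.
Sensor diagonal = √(24.89² + 18.66²) = √967.7077 ≈ 31.1080 mm.
α = 2·arctan(31.108 / (2 × 38.78)) = 2·arctan(0.40108) ≈ 43.7098°.

43.71°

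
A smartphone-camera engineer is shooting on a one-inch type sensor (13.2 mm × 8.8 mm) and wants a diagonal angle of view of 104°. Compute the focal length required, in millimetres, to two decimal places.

Sensor diagonal = √(13.2² + 8.8²) = √251.6800 ≈ 15.8644 mm.
From α = 2·arctan(d/2f) we get f = d / (2·tan(α/2)).
With d = 15.8644 mm and α/2 = 52°, tan(α/2) ≈ 1.27994, so f ≈ 15.8644 / 2.55988 ≈ 6.1973 mm.

6.20 mm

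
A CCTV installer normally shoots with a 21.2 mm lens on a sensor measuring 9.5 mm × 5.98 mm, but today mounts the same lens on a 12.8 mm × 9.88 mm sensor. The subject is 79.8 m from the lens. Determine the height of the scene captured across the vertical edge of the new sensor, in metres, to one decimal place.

37.2 m

The focal length stays 21.2 mm; the relevant sensor dimension is now h = 9.88 mm. Object distance dₒ = 79.8 m = 79800 mm.
Thin-lens field height W = h·(dₒ − f)/f = 9.88 × (79800 − 21.2)/21.2 ≈ 37179.931 mm = 37.1799 m.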